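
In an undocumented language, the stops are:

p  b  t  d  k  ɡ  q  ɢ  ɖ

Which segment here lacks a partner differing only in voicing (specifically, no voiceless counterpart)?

/ɖ/

Bilabial: /p/ ~ /b/
Alveolar: /t/ ~ /d/
Velar: /k/ ~ /ɡ/
Uvular: /q/ ~ /ɢ/
Retroflex: only /ɖ/ (voiced); no voiceless partner.
So /ɖ/ is the unpaired segment.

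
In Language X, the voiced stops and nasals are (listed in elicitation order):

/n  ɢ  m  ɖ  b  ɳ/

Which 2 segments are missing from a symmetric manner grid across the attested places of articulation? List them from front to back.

bilabial: oral stop /b/, nasal /m/.
alveolar: oral stop —, nasal /n/.
retroflex: oral stop /ɖ/, nasal /ɳ/.
uvular: oral stop /ɢ/, nasal —.
Gaps, from front to back: alveolar lacks oral stop (/d/); uvular lacks nasal (/ɴ/).

/d/, /ɴ/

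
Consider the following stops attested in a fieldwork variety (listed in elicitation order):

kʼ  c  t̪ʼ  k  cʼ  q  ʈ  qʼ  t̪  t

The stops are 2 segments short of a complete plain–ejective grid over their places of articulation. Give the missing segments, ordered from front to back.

Plain: /t̪/ (dental), /t/ (alveolar), /ʈ/ (retroflex), /c/ (palatal), /k/ (velar), /q/ (uvular).
Ejective: /t̪ʼ/ (dental), /cʼ/ (palatal), /kʼ/ (velar), /qʼ/ (uvular).
Gaps, from front to back: alveolar lacks ejective (/tʼ/); retroflex lacks ejective (/ʈʼ/).

/tʼ/, /ʈʼ/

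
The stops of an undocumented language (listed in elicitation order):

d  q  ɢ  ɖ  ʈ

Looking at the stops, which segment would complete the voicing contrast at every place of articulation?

/t/

place of articulation  voiceless  voiced  
alveolar          —         d       
retroflex         ʈ         ɖ       
uvular            q         ɢ       
The alveolar row has no voiceless member, so the gap is the voiceless alveolar stop /t/.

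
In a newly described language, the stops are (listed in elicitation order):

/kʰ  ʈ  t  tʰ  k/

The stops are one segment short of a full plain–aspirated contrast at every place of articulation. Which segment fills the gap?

alveolar: plain /t/, aspirated /tʰ/.
retroflex: plain /ʈ/, aspirated —.
velar: plain /k/, aspirated /kʰ/.
The retroflex row has no aspirated member, so the gap is the aspirated retroflex stop /ʈʰ/.

/ʈʰ/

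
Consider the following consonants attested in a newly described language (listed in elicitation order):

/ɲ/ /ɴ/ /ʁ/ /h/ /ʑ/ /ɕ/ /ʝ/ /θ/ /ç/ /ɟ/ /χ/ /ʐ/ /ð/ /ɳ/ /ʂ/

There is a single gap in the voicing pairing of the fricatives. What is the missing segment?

/ɦ/

dental: voiceless /θ/, voiced /ð/.
retroflex: voiceless /ʂ/, voiced /ʐ/.
alveolo-palatal: voiceless /ɕ/, voiced /ʑ/.
palatal: voiceless /ç/, voiced /ʝ/.
uvular: voiceless /χ/, voiced /ʁ/.
glottal: voiceless /h/, voiced —.
The glottal row has no voiced member, so the gap is the voiced glottal fricative /ɦ/.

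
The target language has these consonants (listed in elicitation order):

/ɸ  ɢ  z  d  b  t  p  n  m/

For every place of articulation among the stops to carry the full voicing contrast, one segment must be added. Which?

bilabial: voiceless /p/, voiced /b/.
alveolar: voiceless /t/, voiced /d/.
uvular: voiceless —, voiced /ɢ/.
The uvular row has no voiceless member, so the gap is the voiceless uvular stop /q/.

/q/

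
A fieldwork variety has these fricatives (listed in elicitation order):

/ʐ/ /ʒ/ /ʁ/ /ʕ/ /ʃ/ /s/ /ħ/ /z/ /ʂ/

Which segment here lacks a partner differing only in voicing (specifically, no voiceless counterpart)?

Alveolar: /s/ ~ /z/
Postalveolar: /ʃ/ ~ /ʒ/
Retroflex: /ʂ/ ~ /ʐ/
Pharyngeal: /ħ/ ~ /ʕ/
Uvular: only /ʁ/ (voiced); no voiceless partner.
So /ʁ/ is the unpaired segment.

/ʁ/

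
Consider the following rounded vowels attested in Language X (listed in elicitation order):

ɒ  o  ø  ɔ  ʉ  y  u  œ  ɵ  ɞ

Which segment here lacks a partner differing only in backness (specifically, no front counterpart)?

High: /y/ ~ /ʉ/ ~ /u/
High-mid: /ø/ ~ /ɵ/ ~ /o/
Low-mid: /œ/ ~ /ɞ/ ~ /ɔ/
Low: only /ɒ/ (back); no front partner.
So /ɒ/ is the unpaired segment.

/ɒ/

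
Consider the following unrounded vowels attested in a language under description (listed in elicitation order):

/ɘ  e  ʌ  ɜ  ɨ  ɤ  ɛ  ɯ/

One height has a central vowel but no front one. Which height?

Front: /e/ (high-mid), /ɛ/ (low-mid).
Central: /ɨ/ (high), /ɘ/ (high-mid), /ɜ/ (low-mid).
Back: /ɯ/ (high), /ɤ/ (high-mid), /ʌ/ (low-mid).
Every height has a front member except high, where /i/ would be expected.

high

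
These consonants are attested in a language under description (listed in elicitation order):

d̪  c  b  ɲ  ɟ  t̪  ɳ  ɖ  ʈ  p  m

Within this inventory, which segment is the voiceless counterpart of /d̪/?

/t̪/

/d̪/ is a voiced dental stop.
The voiceless counterpart is a voiceless dental stop — in this inventory, /t̪/.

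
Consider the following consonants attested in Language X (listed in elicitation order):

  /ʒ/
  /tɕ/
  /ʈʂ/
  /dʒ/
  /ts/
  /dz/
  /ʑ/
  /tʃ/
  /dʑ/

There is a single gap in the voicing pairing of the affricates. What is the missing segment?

/ɖʐ/

Voiceless: /ts/ (alveolar), /tʃ/ (postalveolar), /ʈʂ/ (retroflex), /tɕ/ (alveolo-palatal).
Voiced: /dz/ (alveolar), /dʒ/ (postalveolar), /dʑ/ (alveolo-palatal).
The retroflex row has no voiced member, so the gap is the voiced retroflex affricate /ɖʐ/.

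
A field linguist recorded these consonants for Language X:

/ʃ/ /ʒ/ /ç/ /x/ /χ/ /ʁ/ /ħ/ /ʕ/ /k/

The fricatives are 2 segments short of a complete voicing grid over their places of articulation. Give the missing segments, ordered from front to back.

/ʝ/, /ɣ/

place of articulation  voiceless  voiced  
postalveolar      ʃ         ʒ       
palatal           ç         —       
velar             x         —       
uvular            χ         ʁ       
pharyngeal        ħ         ʕ       
Gaps, from front to back: palatal lacks voiced (/ʝ/); velar lacks voiced (/ɣ/).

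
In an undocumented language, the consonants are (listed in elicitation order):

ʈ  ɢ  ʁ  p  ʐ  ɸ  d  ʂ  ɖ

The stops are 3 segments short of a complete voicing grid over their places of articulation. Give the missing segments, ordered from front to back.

/b/, /t/, /q/

Voiceless: /p/ (bilabial), /ʈ/ (retroflex).
Voiced: /d/ (alveolar), /ɖ/ (retroflex), /ɢ/ (uvular).
Gaps, from front to back: bilabial lacks voiced (/b/); alveolar lacks voiceless (/t/); uvular lacks voiceless (/q/).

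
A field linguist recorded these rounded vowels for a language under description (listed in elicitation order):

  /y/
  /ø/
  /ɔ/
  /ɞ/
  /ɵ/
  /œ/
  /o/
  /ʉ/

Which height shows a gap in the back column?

high

height            front     central   back    
high              y         ʉ         —       
high-mid          ø         ɵ         o       
low-mid           œ         ɞ         ɔ       
Every height has a back member except high, where /u/ would be expected.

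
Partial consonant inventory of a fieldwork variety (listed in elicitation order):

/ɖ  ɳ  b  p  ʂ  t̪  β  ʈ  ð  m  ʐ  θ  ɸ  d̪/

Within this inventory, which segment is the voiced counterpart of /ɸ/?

/ɸ/ is a voiceless bilabial fricative.
The voiced counterpart is a voiced bilabial fricative — in this inventory, /β/.

/β/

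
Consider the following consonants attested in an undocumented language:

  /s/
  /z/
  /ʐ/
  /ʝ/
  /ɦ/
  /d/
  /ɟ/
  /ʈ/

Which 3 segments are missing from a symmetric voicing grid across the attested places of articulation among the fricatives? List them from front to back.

place of articulation  voiceless  voiced  
alveolar          s         z       
retroflex         —         ʐ       
palatal           —         ʝ       
glottal           —         ɦ       
Gaps, from front to back: retroflex lacks voiceless (/ʂ/); palatal lacks voiceless (/ç/); glottal lacks voiceless (/h/).

/ʂ/, /ç/, /h/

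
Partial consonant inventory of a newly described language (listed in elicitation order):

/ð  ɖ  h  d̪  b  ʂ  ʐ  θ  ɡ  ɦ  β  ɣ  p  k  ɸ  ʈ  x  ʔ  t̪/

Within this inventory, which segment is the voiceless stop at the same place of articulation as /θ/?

/t̪/

/θ/ is a voiceless dental fricative.
The voiceless stop at the same place is a voiceless dental stop — in this inventory, /t̪/.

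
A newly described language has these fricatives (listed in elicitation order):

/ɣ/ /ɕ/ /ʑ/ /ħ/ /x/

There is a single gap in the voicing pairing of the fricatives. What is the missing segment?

/ʕ/

Voiceless: /ɕ/ (alveolo-palatal), /x/ (velar), /ħ/ (pharyngeal).
Voiced: /ʑ/ (alveolo-palatal), /ɣ/ (velar).
The pharyngeal row has no voiced member, so the gap is the voiced pharyngeal fricative /ʕ/.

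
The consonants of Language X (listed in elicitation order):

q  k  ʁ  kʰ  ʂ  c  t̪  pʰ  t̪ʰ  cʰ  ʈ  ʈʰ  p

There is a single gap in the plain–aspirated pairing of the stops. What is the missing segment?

place of articulation  plain     aspirated
bilabial          p         pʰ      
dental            t̪        t̪ʰ     
retroflex         ʈ         ʈʰ      
palatal           c         cʰ      
velar             k         kʰ      
uvular            q         —       
The uvular row has no aspirated member, so the gap is the aspirated uvular stop /qʰ/.

/qʰ/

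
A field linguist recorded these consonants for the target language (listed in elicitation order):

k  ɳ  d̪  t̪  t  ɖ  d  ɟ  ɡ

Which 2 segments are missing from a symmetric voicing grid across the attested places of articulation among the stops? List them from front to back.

place of articulation  voiceless  voiced  
dental            t̪        d̪      
alveolar          t         d       
retroflex         —         ɖ       
palatal           —         ɟ       
velar             k         ɡ       
Gaps, from front to back: retroflex lacks voiceless (/ʈ/); palatal lacks voiceless (/c/).

/ʈ/, /c/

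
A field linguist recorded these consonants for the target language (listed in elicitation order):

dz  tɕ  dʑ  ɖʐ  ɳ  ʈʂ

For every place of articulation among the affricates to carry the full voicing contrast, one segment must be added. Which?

place of articulation  voiceless  voiced  
alveolar          —         dz      
retroflex         ʈʂ        ɖʐ      
alveolo-palatal   tɕ        dʑ      
The alveolar row has no voiceless member, so the gap is the voiceless alveolar affricate /ts/.

/ts/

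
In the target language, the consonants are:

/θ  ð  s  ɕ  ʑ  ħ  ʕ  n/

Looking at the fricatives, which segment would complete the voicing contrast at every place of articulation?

/z/

Voiceless: /θ/ (dental), /s/ (alveolar), /ɕ/ (alveolo-palatal), /ħ/ (pharyngeal).
Voiced: /ð/ (dental), /ʑ/ (alveolo-palatal), /ʕ/ (pharyngeal).
The alveolar row has no voiced member, so the gap is the voiced alveolar fricative /z/.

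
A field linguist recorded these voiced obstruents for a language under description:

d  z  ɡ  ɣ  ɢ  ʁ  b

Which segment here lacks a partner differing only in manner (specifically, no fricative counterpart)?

/b/

Alveolar: /d/ ~ /z/
Velar: /ɡ/ ~ /ɣ/
Uvular: /ɢ/ ~ /ʁ/
Bilabial: only /b/ (stop); no fricative partner.
So /b/ is the unpaired segment.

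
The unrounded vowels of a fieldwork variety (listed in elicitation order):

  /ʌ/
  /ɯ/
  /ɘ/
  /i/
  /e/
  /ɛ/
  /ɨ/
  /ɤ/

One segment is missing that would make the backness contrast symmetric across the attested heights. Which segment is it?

height            front     central   back    
high              i         ɨ         ɯ       
high-mid          e         ɘ         ɤ       
low-mid           ɛ         —         ʌ       
The low-mid row has no central member, so the gap is the low-mid central unrounded vowel /ɜ/.

/ɜ/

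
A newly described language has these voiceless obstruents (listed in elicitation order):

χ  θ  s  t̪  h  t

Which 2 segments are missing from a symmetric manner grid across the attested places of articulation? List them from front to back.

place of articulation  stop      fricative
dental            t̪        θ       
alveolar          t         s       
uvular            —         χ       
glottal           —         h       
Gaps, from front to back: uvular lacks stop (/q/); glottal lacks stop (/ʔ/).

/q/, /ʔ/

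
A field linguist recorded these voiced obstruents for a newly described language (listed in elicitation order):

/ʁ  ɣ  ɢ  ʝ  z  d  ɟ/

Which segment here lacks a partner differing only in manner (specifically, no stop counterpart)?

/ɣ/

Alveolar: /d/ ~ /z/
Palatal: /ɟ/ ~ /ʝ/
Uvular: /ɢ/ ~ /ʁ/
Velar: only /ɣ/ (fricative); no stop partner.
So /ɣ/ is the unpaired segment.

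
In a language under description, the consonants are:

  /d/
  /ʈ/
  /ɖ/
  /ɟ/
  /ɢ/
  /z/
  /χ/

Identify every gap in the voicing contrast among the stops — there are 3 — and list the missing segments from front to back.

/t/, /c/, /q/

alveolar: voiceless —, voiced /d/.
retroflex: voiceless /ʈ/, voiced /ɖ/.
palatal: voiceless —, voiced /ɟ/.
uvular: voiceless —, voiced /ɢ/.
Gaps, from front to back: alveolar lacks voiceless (/t/); palatal lacks voiceless (/c/); uvular lacks voiceless (/q/).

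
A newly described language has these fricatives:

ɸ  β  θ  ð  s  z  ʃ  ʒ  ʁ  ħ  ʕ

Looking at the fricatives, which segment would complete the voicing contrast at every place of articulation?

bilabial: voiceless /ɸ/, voiced /β/.
dental: voiceless /θ/, voiced /ð/.
alveolar: voiceless /s/, voiced /z/.
postalveolar: voiceless /ʃ/, voiced /ʒ/.
uvular: voiceless —, voiced /ʁ/.
pharyngeal: voiceless /ħ/, voiced /ʕ/.
The uvular row has no voiceless member, so the gap is the voiceless uvular fricative /χ/.

/χ/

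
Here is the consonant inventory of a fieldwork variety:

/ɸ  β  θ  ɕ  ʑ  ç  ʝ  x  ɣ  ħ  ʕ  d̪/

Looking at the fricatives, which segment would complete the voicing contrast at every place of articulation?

/ð/

Voiceless: /ɸ/ (bilabial), /θ/ (dental), /ɕ/ (alveolo-palatal), /ç/ (palatal), /x/ (velar), /ħ/ (pharyngeal).
Voiced: /β/ (bilabial), /ʑ/ (alveolo-palatal), /ʝ/ (palatal), /ɣ/ (velar), /ʕ/ (pharyngeal).
The dental row has no voiced member, so the gap is the voiced dental fricative /ð/.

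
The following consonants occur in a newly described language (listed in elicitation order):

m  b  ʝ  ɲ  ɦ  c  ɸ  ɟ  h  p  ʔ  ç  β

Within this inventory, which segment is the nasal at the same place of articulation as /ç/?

/ɲ/

/ç/ is a voiceless palatal fricative.
The nasal at the same place is a palatal nasal — in this inventory, /ɲ/.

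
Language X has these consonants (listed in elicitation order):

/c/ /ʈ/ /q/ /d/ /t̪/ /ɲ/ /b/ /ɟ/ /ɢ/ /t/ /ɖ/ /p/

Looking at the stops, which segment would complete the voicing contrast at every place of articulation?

bilabial: voiceless /p/, voiced /b/.
dental: voiceless /t̪/, voiced —.
alveolar: voiceless /t/, voiced /d/.
retroflex: voiceless /ʈ/, voiced /ɖ/.
palatal: voiceless /c/, voiced /ɟ/.
uvular: voiceless /q/, voiced /ɢ/.
The dental row has no voiced member, so the gap is the voiced dental stop /d̪/.

/d̪/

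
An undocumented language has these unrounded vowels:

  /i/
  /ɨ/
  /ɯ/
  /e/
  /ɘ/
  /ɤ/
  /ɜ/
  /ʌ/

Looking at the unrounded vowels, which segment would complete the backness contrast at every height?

/ɛ/

height            front     central   back    
high              i         ɨ         ɯ       
high-mid          e         ɘ         ɤ       
low-mid           —         ɜ         ʌ       
The low-mid row has no front member, so the gap is the low-mid front unrounded vowel /ɛ/.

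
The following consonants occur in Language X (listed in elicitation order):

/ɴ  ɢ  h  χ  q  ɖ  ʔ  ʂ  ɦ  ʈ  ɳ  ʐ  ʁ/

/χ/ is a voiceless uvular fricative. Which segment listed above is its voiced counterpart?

/ʁ/

The voiced counterpart is a voiced uvular fricative — in this inventory, /ʁ/.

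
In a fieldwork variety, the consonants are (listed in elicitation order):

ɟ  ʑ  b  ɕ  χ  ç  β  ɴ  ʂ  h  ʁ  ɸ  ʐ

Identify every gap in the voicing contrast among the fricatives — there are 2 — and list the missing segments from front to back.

Voiceless: /ɸ/ (bilabial), /ʂ/ (retroflex), /ɕ/ (alveolo-palatal), /ç/ (palatal), /χ/ (uvular), /h/ (glottal).
Voiced: /β/ (bilabial), /ʐ/ (retroflex), /ʑ/ (alveolo-palatal), /ʁ/ (uvular).
Gaps, from front to back: palatal lacks voiced (/ʝ/); glottal lacks voiced (/ɦ/).

/ʝ/, /ɦ/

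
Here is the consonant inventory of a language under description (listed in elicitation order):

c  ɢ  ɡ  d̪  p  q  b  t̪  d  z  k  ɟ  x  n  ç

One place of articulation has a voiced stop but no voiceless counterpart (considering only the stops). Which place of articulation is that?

bilabial: voiceless /p/, voiced /b/.
dental: voiceless /t̪/, voiced /d̪/.
alveolar: voiceless —, voiced /d/.
palatal: voiceless /c/, voiced /ɟ/.
velar: voiceless /k/, voiced /ɡ/.
uvular: voiceless /q/, voiced /ɢ/.
Every place of articulation has a voiceless member except alveolar, where /t/ would be expected.

alveolar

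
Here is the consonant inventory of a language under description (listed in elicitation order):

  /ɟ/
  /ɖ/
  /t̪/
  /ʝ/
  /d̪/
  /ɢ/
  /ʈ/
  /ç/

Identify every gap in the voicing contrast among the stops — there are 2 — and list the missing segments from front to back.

/c/, /q/

place of articulation  voiceless  voiced  
dental            t̪        d̪      
retroflex         ʈ         ɖ       
palatal           —         ɟ       
uvular            —         ɢ       
Gaps, from front to back: palatal lacks voiceless (/c/); uvular lacks voiceless (/q/).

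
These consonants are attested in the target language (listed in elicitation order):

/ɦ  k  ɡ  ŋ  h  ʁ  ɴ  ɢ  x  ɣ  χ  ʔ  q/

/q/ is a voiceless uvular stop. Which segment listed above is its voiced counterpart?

The voiced counterpart is a voiced uvular stop — in this inventory, /ɢ/.

/ɢ/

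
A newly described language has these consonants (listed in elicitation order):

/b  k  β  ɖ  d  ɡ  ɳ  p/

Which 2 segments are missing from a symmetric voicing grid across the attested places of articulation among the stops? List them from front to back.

/t/, /ʈ/

place of articulation  voiceless  voiced  
bilabial          p         b       
alveolar          —         d       
retroflex         —         ɖ       
velar             k         ɡ       
Gaps, from front to back: alveolar lacks voiceless (/t/); retroflex lacks voiceless (/ʈ/).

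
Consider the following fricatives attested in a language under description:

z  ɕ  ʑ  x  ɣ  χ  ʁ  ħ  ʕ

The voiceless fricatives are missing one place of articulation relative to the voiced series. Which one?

place of articulation  voiceless  voiced  
alveolar          —         z       
alveolo-palatal   ɕ         ʑ       
velar             x         ɣ       
uvular            χ         ʁ       
pharyngeal        ħ         ʕ       
Every place of articulation has a voiceless member except alveolar, where /s/ would be expected.

alveolar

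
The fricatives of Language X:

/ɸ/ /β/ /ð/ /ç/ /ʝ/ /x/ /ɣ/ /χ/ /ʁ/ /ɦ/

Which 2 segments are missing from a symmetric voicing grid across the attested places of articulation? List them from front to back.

/θ/, /h/

place of articulation  voiceless  voiced  
bilabial          ɸ         β       
dental            —         ð       
palatal           ç         ʝ       
velar             x         ɣ       
uvular            χ         ʁ       
glottal           —         ɦ       
Gaps, from front to back: dental lacks voiceless (/θ/); glottal lacks voiceless (/h/).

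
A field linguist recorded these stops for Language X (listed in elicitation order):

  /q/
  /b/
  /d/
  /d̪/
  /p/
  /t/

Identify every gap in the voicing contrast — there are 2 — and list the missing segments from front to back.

Voiceless: /p/ (bilabial), /t/ (alveolar), /q/ (uvular).
Voiced: /b/ (bilabial), /d̪/ (dental), /d/ (alveolar).
Gaps, from front to back: dental lacks voiceless (/t̪/); uvular lacks voiced (/ɢ/).

/t̪/, /ɢ/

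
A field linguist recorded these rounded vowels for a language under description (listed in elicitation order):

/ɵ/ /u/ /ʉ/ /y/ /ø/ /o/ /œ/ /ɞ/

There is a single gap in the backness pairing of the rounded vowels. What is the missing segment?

Front: /y/ (high), /ø/ (high-mid), /œ/ (low-mid).
Central: /ʉ/ (high), /ɵ/ (high-mid), /ɞ/ (low-mid).
Back: /u/ (high), /o/ (high-mid).
The low-mid row has no back member, so the gap is the low-mid back rounded vowel /ɔ/.

/ɔ/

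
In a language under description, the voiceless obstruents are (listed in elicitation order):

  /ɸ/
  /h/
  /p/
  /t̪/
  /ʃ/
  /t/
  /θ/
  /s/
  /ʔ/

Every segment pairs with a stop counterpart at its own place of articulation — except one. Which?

Bilabial: /p/ ~ /ɸ/
Dental: /t̪/ ~ /θ/
Alveolar: /t/ ~ /s/
Glottal: /ʔ/ ~ /h/
Postalveolar: only /ʃ/ (fricative); no stop partner.
So /ʃ/ is the unpaired segment.

/ʃ/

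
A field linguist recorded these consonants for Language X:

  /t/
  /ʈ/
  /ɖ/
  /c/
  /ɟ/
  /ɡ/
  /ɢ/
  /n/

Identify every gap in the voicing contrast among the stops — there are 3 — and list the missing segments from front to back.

/d/, /k/, /q/

Voiceless: /t/ (alveolar), /ʈ/ (retroflex), /c/ (palatal).
Voiced: /ɖ/ (retroflex), /ɟ/ (palatal), /ɡ/ (velar), /ɢ/ (uvular).
Gaps, from front to back: alveolar lacks voiced (/d/); velar lacks voiceless (/k/); uvular lacks voiceless (/q/).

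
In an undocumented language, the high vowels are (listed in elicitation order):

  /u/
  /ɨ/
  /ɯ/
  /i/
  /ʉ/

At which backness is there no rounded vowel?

front

backness          unrounded  rounded 
front             i         —       
central           ɨ         ʉ       
back              ɯ         u       
Every backness has a rounded member except front, where /y/ would be expected.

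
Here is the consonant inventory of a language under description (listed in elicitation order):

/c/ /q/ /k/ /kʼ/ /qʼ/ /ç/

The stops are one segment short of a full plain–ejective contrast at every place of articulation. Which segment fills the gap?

Plain: /c/ (palatal), /k/ (velar), /q/ (uvular).
Ejective: /kʼ/ (velar), /qʼ/ (uvular).
The palatal row has no ejective member, so the gap is the ejective palatal stop /cʼ/.

/cʼ/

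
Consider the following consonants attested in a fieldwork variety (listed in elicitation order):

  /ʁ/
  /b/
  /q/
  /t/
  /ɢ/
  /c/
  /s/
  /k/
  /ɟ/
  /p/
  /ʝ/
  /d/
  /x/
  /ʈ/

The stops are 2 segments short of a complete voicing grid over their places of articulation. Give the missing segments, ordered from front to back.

Voiceless: /p/ (bilabial), /t/ (alveolar), /ʈ/ (retroflex), /c/ (palatal), /k/ (velar), /q/ (uvular).
Voiced: /b/ (bilabial), /d/ (alveolar), /ɟ/ (palatal), /ɢ/ (uvular).
Gaps, from front to back: retroflex lacks voiced (/ɖ/); velar lacks voiced (/ɡ/).

/ɖ/, /ɡ/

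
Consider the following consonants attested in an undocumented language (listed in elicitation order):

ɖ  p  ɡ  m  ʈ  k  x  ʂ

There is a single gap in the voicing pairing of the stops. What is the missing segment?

bilabial: voiceless /p/, voiced —.
retroflex: voiceless /ʈ/, voiced /ɖ/.
velar: voiceless /k/, voiced /ɡ/.
The bilabial row has no voiced member, so the gap is the voiced bilabial stop /b/.

/b/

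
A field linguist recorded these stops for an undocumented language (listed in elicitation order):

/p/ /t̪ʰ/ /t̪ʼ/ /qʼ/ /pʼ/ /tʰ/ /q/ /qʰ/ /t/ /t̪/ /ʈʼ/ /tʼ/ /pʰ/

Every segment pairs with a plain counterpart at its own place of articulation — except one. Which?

/ʈʼ/

Bilabial: /p/ ~ /pʰ/ ~ /pʼ/
Dental: /t̪/ ~ /t̪ʰ/ ~ /t̪ʼ/
Alveolar: /t/ ~ /tʰ/ ~ /tʼ/
Uvular: /q/ ~ /qʰ/ ~ /qʼ/
Retroflex: only /ʈʼ/ (ejective); no plain partner.
So /ʈʼ/ is the unpaired segment.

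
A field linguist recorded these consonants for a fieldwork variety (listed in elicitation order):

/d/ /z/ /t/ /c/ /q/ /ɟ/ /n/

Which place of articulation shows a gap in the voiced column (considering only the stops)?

uvular

place of articulation  voiceless  voiced  
alveolar          t         d       
palatal           c         ɟ       
uvular            q         —       
Every place of articulation has a voiced member except uvular, where /ɢ/ would be expected.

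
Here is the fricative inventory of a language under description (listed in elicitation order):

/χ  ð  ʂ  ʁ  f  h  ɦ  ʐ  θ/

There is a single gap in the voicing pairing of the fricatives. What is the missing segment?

labiodental: voiceless /f/, voiced —.
dental: voiceless /θ/, voiced /ð/.
retroflex: voiceless /ʂ/, voiced /ʐ/.
uvular: voiceless /χ/, voiced /ʁ/.
glottal: voiceless /h/, voiced /ɦ/.
The labiodental row has no voiced member, so the gap is the voiced labiodental fricative /v/.

/v/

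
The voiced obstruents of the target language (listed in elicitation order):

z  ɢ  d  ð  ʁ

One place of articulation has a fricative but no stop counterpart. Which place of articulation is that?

dental

place of articulation  stop      fricative
dental            —         ð       
alveolar          d         z       
uvular            ɢ         ʁ       
Every place of articulation has a stop member except dental, where /d̪/ would be expected.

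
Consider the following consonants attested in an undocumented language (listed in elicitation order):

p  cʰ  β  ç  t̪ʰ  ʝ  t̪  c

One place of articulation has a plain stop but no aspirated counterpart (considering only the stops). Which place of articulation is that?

Plain: /p/ (bilabial), /t̪/ (dental), /c/ (palatal).
Aspirated: /t̪ʰ/ (dental), /cʰ/ (palatal).
Every place of articulation has an aspirated member except bilabial, where /pʰ/ would be expected.

bilabial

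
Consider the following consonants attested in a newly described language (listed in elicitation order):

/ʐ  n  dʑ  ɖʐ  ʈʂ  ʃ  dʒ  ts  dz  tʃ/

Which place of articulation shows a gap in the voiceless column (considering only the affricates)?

alveolo-palatal

Voiceless: /ts/ (alveolar), /tʃ/ (postalveolar), /ʈʂ/ (retroflex).
Voiced: /dz/ (alveolar), /dʒ/ (postalveolar), /ɖʐ/ (retroflex), /dʑ/ (alveolo-palatal).
Every place of articulation has a voiceless member except alveolo-palatal, where /tɕ/ would be expected.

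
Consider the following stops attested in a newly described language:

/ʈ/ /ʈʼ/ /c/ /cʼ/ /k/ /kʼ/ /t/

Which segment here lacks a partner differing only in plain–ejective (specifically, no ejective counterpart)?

/t/

Retroflex: /ʈ/ ~ /ʈʼ/
Palatal: /c/ ~ /cʼ/
Velar: /k/ ~ /kʼ/
Alveolar: only /t/ (plain); no ejective partner.
So /t/ is the unpaired segment.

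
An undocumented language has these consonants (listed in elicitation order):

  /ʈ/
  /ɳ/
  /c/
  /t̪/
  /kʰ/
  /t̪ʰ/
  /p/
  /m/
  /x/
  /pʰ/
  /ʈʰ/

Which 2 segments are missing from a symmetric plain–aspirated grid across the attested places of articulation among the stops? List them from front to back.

/cʰ/, /k/

place of articulation  plain     aspirated
bilabial          p         pʰ      
dental            t̪        t̪ʰ     
retroflex         ʈ         ʈʰ      
palatal           c         —       
velar             —         kʰ      
Gaps, from front to back: palatal lacks aspirated (/cʰ/); velar lacks plain (/k/).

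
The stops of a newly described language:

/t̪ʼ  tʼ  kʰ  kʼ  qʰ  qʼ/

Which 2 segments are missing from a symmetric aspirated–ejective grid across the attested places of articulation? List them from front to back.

place of articulation  aspirated  ejective
dental            —         t̪ʼ     
alveolar          —         tʼ      
velar             kʰ        kʼ      
uvular            qʰ        qʼ      
Gaps, from front to back: dental lacks aspirated (/t̪ʰ/); alveolar lacks aspirated (/tʰ/).

/t̪ʰ/, /tʰ/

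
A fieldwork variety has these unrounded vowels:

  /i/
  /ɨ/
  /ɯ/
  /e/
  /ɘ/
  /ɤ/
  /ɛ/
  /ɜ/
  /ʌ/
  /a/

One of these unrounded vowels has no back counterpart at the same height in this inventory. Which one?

/a/

High: /i/ ~ /ɨ/ ~ /ɯ/
High-mid: /e/ ~ /ɘ/ ~ /ɤ/
Low-mid: /ɛ/ ~ /ɜ/ ~ /ʌ/
Low: only /a/ (front); no back partner.
So /a/ is the unpaired segment.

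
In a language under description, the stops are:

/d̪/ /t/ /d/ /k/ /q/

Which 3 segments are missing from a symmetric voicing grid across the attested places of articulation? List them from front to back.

/t̪/, /ɡ/, /ɢ/

dental: voiceless —, voiced /d̪/.
alveolar: voiceless /t/, voiced /d/.
velar: voiceless /k/, voiced —.
uvular: voiceless /q/, voiced —.
Gaps, from front to back: dental lacks voiceless (/t̪/); velar lacks voiced (/ɡ/); uvular lacks voiced (/ɢ/).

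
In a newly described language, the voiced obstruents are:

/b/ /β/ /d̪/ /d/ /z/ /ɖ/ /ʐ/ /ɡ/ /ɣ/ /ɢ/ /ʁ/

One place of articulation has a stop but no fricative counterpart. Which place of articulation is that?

dental

place of articulation  stop      fricative
bilabial          b         β       
dental            d̪        —       
alveolar          d         z       
retroflex         ɖ         ʐ       
velar             ɡ         ɣ       
uvular            ɢ         ʁ       
Every place of articulation has a fricative member except dental, where /ð/ would be expected.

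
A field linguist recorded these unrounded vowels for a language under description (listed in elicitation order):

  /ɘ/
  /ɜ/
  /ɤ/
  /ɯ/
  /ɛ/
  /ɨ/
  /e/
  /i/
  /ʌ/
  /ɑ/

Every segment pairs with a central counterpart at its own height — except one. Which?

High: /i/ ~ /ɨ/ ~ /ɯ/
High-mid: /e/ ~ /ɘ/ ~ /ɤ/
Low-mid: /ɛ/ ~ /ɜ/ ~ /ʌ/
Low: only /ɑ/ (back); no central partner.
So /ɑ/ is the unpaired segment.

/ɑ/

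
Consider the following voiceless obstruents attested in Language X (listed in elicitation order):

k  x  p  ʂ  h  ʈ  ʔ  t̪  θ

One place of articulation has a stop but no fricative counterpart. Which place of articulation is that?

bilabial

place of articulation  stop      fricative
bilabial          p         —       
dental            t̪        θ       
retroflex         ʈ         ʂ       
velar             k         x       
glottal           ʔ         h       
Every place of articulation has a fricative member except bilabial, where /ɸ/ would be expected.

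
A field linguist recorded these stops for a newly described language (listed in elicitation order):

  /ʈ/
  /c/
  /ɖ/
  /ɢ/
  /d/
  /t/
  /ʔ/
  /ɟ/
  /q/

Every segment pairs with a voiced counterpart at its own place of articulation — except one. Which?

/ʔ/

Alveolar: /t/ ~ /d/
Retroflex: /ʈ/ ~ /ɖ/
Palatal: /c/ ~ /ɟ/
Uvular: /q/ ~ /ɢ/
Glottal: only /ʔ/ (voiceless); no voiced partner.
So /ʔ/ is the unpaired segment.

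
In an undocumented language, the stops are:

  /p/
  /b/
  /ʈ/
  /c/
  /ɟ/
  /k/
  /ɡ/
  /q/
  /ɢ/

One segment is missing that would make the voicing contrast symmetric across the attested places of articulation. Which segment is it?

/ɖ/

Voiceless: /p/ (bilabial), /ʈ/ (retroflex), /c/ (palatal), /k/ (velar), /q/ (uvular).
Voiced: /b/ (bilabial), /ɟ/ (palatal), /ɡ/ (velar), /ɢ/ (uvular).
The retroflex row has no voiced member, so the gap is the voiced retroflex stop /ɖ/.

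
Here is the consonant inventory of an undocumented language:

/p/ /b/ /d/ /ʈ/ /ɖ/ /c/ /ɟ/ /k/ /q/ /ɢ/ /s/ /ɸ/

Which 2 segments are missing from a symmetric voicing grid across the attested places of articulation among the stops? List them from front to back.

place of articulation  voiceless  voiced  
bilabial          p         b       
alveolar          —         d       
retroflex         ʈ         ɖ       
palatal           c         ɟ       
velar             k         —       
uvular            q         ɢ       
Gaps, from front to back: alveolar lacks voiceless (/t/); velar lacks voiced (/ɡ/).

/t/, /ɡ/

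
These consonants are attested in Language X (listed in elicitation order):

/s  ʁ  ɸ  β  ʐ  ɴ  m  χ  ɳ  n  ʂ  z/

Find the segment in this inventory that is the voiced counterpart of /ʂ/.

/ʂ/ is a voiceless retroflex fricative.
The voiced counterpart is a voiced retroflex fricative — in this inventory, /ʐ/.

/ʐ/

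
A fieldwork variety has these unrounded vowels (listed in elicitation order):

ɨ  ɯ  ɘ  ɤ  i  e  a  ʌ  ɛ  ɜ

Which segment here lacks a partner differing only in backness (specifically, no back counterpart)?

High: /i/ ~ /ɨ/ ~ /ɯ/
High-mid: /e/ ~ /ɘ/ ~ /ɤ/
Low-mid: /ɛ/ ~ /ɜ/ ~ /ʌ/
Low: only /a/ (front); no back partner.
So /a/ is the unpaired segment.

/a/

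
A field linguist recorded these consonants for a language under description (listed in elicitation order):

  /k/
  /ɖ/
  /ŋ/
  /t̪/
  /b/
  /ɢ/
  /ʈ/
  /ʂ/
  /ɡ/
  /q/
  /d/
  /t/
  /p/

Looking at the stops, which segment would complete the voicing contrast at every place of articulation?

/d̪/

place of articulation  voiceless  voiced  
bilabial          p         b       
dental            t̪        —       
alveolar          t         d       
retroflex         ʈ         ɖ       
velar             k         ɡ       
uvular            q         ɢ       
The dental row has no voiced member, so the gap is the voiced dental stop /d̪/.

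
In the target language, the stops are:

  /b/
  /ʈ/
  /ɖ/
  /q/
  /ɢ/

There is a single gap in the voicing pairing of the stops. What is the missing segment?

/p/

bilabial: voiceless —, voiced /b/.
retroflex: voiceless /ʈ/, voiced /ɖ/.
uvular: voiceless /q/, voiced /ɢ/.
The bilabial row has no voiceless member, so the gap is the voiceless bilabial stop /p/.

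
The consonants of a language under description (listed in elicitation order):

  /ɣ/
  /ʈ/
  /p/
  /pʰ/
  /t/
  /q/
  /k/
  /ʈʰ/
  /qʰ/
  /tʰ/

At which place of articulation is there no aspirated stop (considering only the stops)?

velar

bilabial: plain /p/, aspirated /pʰ/.
alveolar: plain /t/, aspirated /tʰ/.
retroflex: plain /ʈ/, aspirated /ʈʰ/.
velar: plain /k/, aspirated —.
uvular: plain /q/, aspirated /qʰ/.
Every place of articulation has an aspirated member except velar, where /kʰ/ would be expected.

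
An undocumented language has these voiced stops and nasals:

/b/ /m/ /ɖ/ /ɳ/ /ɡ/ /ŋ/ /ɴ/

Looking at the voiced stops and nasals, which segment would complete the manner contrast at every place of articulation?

place of articulation  oral stop  nasal   
bilabial          b         m       
retroflex         ɖ         ɳ       
velar             ɡ         ŋ       
uvular            —         ɴ       
The uvular row has no oral stop member, so the gap is the uvular oral stop /ɢ/.

/ɢ/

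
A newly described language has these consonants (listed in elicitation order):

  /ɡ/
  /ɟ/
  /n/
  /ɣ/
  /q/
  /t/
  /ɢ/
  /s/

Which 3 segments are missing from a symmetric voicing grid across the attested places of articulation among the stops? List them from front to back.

/d/, /c/, /k/

place of articulation  voiceless  voiced  
alveolar          t         —       
palatal           —         ɟ       
velar             —         ɡ       
uvular            q         ɢ       
Gaps, from front to back: alveolar lacks voiced (/d/); palatal lacks voiceless (/c/); velar lacks voiceless (/k/).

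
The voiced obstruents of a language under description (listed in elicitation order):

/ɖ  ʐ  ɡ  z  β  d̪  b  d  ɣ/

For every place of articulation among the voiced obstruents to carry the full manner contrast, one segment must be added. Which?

bilabial: stop /b/, fricative /β/.
dental: stop /d̪/, fricative —.
alveolar: stop /d/, fricative /z/.
retroflex: stop /ɖ/, fricative /ʐ/.
velar: stop /ɡ/, fricative /ɣ/.
The dental row has no fricative member, so the gap is the dental fricative /ð/.

/ð/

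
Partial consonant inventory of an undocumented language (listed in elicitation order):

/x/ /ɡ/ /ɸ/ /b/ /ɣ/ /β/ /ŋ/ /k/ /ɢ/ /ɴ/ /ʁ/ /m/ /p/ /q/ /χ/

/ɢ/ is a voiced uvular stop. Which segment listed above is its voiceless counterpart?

/q/

The voiceless counterpart is a voiceless uvular stop — in this inventory, /q/.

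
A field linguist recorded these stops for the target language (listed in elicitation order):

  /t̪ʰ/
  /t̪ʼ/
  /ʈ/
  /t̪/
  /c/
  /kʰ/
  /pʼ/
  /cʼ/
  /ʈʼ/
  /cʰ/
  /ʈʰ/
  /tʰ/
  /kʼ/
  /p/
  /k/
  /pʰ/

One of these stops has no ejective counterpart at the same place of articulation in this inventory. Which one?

/tʰ/

Bilabial: /p/ ~ /pʰ/ ~ /pʼ/
Dental: /t̪/ ~ /t̪ʰ/ ~ /t̪ʼ/
Retroflex: /ʈ/ ~ /ʈʰ/ ~ /ʈʼ/
Palatal: /c/ ~ /cʰ/ ~ /cʼ/
Velar: /k/ ~ /kʰ/ ~ /kʼ/
Alveolar: only /tʰ/ (aspirated); no ejective partner.
So /tʰ/ is the unpaired segment.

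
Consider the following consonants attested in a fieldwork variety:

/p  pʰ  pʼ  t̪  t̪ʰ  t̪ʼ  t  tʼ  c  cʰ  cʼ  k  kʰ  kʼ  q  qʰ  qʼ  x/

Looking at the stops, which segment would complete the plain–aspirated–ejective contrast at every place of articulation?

/tʰ/

Plain: /p/ (bilabial), /t̪/ (dental), /t/ (alveolar), /c/ (palatal), /k/ (velar), /q/ (uvular).
Aspirated: /pʰ/ (bilabial), /t̪ʰ/ (dental), /cʰ/ (palatal), /kʰ/ (velar), /qʰ/ (uvular).
Ejective: /pʼ/ (bilabial), /t̪ʼ/ (dental), /tʼ/ (alveolar), /cʼ/ (palatal), /kʼ/ (velar), /qʼ/ (uvular).
The alveolar row has no aspirated member, so the gap is the aspirated alveolar stop /tʰ/.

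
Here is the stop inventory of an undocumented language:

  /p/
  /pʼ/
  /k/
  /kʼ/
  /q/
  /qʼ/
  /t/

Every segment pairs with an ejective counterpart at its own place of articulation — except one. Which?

/t/

Bilabial: /p/ ~ /pʼ/
Velar: /k/ ~ /kʼ/
Uvular: /q/ ~ /qʼ/
Alveolar: only /t/ (plain); no ejective partner.
So /t/ is the unpaired segment.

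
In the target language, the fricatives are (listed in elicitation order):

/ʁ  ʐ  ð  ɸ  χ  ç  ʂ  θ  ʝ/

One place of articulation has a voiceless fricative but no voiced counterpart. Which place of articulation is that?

bilabial: voiceless /ɸ/, voiced —.
dental: voiceless /θ/, voiced /ð/.
retroflex: voiceless /ʂ/, voiced /ʐ/.
palatal: voiceless /ç/, voiced /ʝ/.
uvular: voiceless /χ/, voiced /ʁ/.
Every place of articulation has a voiced member except bilabial, where /β/ would be expected.

bilabial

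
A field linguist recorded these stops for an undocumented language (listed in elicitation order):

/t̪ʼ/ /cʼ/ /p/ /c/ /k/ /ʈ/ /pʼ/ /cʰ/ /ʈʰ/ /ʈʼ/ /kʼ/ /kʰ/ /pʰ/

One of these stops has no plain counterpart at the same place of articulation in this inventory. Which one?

Bilabial: /p/ ~ /pʰ/ ~ /pʼ/
Retroflex: /ʈ/ ~ /ʈʰ/ ~ /ʈʼ/
Palatal: /c/ ~ /cʰ/ ~ /cʼ/
Velar: /k/ ~ /kʰ/ ~ /kʼ/
Dental: only /t̪ʼ/ (ejective); no plain partner.
So /t̪ʼ/ is the unpaired segment.

/t̪ʼ/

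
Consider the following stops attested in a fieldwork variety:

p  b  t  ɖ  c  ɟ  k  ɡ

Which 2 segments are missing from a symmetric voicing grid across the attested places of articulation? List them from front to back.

Voiceless: /p/ (bilabial), /t/ (alveolar), /c/ (palatal), /k/ (velar).
Voiced: /b/ (bilabial), /ɖ/ (retroflex), /ɟ/ (palatal), /ɡ/ (velar).
Gaps, from front to back: alveolar lacks voiced (/d/); retroflex lacks voiceless (/ʈ/).

/d/, /ʈ/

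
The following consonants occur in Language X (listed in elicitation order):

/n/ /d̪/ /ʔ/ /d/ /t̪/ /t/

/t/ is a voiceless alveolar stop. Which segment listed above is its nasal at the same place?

The nasal at the same place is an alveolar nasal — in this inventory, /n/.

/n/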